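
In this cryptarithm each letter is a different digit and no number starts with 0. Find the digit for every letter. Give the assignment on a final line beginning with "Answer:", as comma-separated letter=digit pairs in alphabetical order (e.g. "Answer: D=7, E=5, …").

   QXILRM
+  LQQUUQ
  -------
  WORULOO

Step 1. [col 1: M + Q ≡ O (mod 10)] no forcing yet in column 1 (carry-in 0); O=3 is free and consistent — try it ⇒ O=3.
Step 2. [col 1: M + Q ≡ O (mod 10)] several values work for M in column 1 (M + Q ≡ O (mod 10), carry-in 0); try M=9. So M=9.
Step 3. [W] W is the leading digit of a 7-digit sum of two 6-digit numbers; the final carry is exactly 1 ⇒ W=1.
Step 4. [col 1: M + Q ≡ O (mod 10)] in column 1 we have M+Q≡O with carry-in 0; given M=9, O=3 and digits 1,3,9 already taken and all letters distinct, that pins Q to 4, so Q=4.
Step 5. [col 2: R + U ≡ O (mod 10)] several values work for U in column 2 (R + U ≡ O (mod 10), carry-in 1); try U=0 ⇒ U=0.
Step 6. [col 2: R + U ≡ O (mod 10)] column 2: given U=0, O=3, carry-in 1, and digits 0,1,3,4,9 already taken and all letters distinct, R+U≡O (mod 10) forces R=2, so R=2.
Step 7. [col 3: L + U ≡ L (mod 10)] column 3 (L + U ≡ L (mod 10), carry-in 0) doesn't pin L yet; pick L=8 and continue, so L=8.
Step 8. [col 4: I + Q ≡ U (mod 10)] column 4: given Q=4, U=0, carry-in 0, and digits 0,1,2,3,4,8,9 already taken and all letters distinct, I+Q≡U (mod 10) forces I=6 ⇒ I=6.
Step 9. [col 5: X + Q ≡ R (mod 10)] from column 5 (Q=4, R=2, carry-in 1, digits 0,1,2,3,4,6,8,9 already taken and all letters distinct): X must equal 7, so X=7.

Answer: I=6, L=8, M=9, O=3, Q=4, R=2, U=0, W=1, X=7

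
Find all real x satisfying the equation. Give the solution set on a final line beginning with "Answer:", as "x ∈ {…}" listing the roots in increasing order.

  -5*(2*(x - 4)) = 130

Step 1. [-5*(2*(x - 4)) = 130] leading coefficient -5: divide by -5. So div: 2*(x - 4) = -26.
Step 2. [2*(x - 4) = -26] 2 out front; divide by 2 ⇒ div: x - 4 = -13.
Step 3. [x - 4 = -13] peel the -4: add 4 from each side. So sub: x = -9.

Answer: x ∈ {-9}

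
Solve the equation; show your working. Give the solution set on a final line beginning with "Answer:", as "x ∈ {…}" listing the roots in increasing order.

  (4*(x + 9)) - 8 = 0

Step 1. [(4*(x + 9)) - 8 = 0] common factor 4 (LHS and 0) — divide through. So factor: (x + 9) - 2 = 0.
Step 2. [(x + 9) - 2 = 0] 2 comes off first (add 2) ⇒ sub: x + 9 = 2.
Step 3. [x + 9 = 2] subtract 9: x sits inside (… + 9) ⇒ sub: x = -7.

Answer: x ∈ {-7}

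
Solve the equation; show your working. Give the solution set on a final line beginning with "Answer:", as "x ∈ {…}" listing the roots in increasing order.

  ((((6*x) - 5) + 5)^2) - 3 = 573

Step 1. [((((6*x) - 5) + 5)^2) - 3 = 573] peel the -3: add 3 from each side. So sub: (((6*x) - 5) + 5)^2 = 576.
Step 2. [(((6*x) - 5) + 5)^2 = 576] 576 ≥ 0, LHS is (·)² — take ±√ ⇒ sqrt: ((6*x) - 5) + 5 = 24 or -24.
Step 3. [((6*x) - 5) + 5 = 24 or -24] peel the +5: subtract 5 from each side ⇒ sub: (6*x) - 5 = 19 or -29.
Step 4. [(6*x) - 5 = 19 or -29] 5 comes off first (add 5). So sub: 6*x = 24 or -24.
Step 5. [6*x = 24 or -24] leading coefficient 6: divide by 6, so div: x = 4 or -4.

Answer: x ∈ {-4, 4}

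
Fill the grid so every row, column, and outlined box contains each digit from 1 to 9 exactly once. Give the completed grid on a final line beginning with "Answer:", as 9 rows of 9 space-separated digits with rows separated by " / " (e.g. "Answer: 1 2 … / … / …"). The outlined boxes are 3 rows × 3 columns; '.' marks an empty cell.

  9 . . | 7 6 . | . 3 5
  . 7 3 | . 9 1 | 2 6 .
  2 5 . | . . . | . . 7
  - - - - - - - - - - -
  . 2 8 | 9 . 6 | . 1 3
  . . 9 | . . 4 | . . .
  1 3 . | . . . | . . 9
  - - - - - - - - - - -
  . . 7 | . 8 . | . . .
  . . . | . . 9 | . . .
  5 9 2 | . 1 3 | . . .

Step 1. [r8c5∈{2,4,5,7}] in box 8, 7 fits only at r8c5, so r8c5=7.
Step 2. [r6c3∈{4,5,6}] r6c3 is the only open cell in col 3 admitting 5, so r6c3=5.
Step 3. [r6c7∈{4,6,7,8}] across row 6, 6 lands solely at r6c7, so r6c7=6.
Step 4. [r6c8∈{2,4,7,8}] r6c8 is the only open cell in row 6 admitting 4 ⇒ r6c8=4.
Step 5. [r3c6∈{8}] nothing but 8 survives at r3c6 ⇒ r3c6=8.
Step 6. [r7c6∈{2,5}] r7c6 is the only open cell in col 6 admitting 5 ⇒ r7c6=5.
Step 7. [r3c5∈{3,4}] in col 5, 4 fits only at r3c5, so r3c5=4.
Step 8. [r4c1∈{4,7}] row 4 places 4 nowhere but r4c1 ⇒ r4c1=4.
Step 9. [r2c9∈{4,8}] across row 2, 4 lands solely at r2c9. So r2c9=4.
Step 10. [r1c7∈{1,8}] 8 has one home in box 3: r1c7. So r1c7=8.
Step 11. [r8c2∈{1,4,6,8}] r8c2 is the only open cell in col 2 admitting 8, so r8c2=8.
Step 12. [r6c5∈{2}] r6c5 is down to just 2. So r6c5=2.
Step 13. [r4c7∈{5,7}] in row 4, 7 fits only at r4c7 ⇒ r4c7=7.
Step 14. [r5c7∈{5}] r5c7 is down to just 5, so r5c7=5.
Step 15. [r3c7∈{1,9}] in box 3, 1 fits only at r3c7, so r3c7=1.
Step 16. [r7c7∈{3,4,9}] r7c7 is the only open cell in col 7 admitting 9, so r7c7=9.
Step 17. [r7c8∈{2}] only 2 remains possible at r7c8, so r7c8=2.
Step 18. [r5c8∈{8}] r5c8 has the single candidate 8. So r5c8=8.
Step 19. [r8c4∈{2,4,6}] across row 8, 2 lands solely at r8c4. So r8c4=2.
Step 20. [r9c7∈{4}] only 4 remains possible at r9c7. So r9c7=4.
Step 21. [r8c3∈{1,4,6}] in row 8, 4 fits only at r8c3. So r8c3=4.
Step 22. [r7c2∈{1,6}] in box 7, 1 fits only at r7c2 ⇒ r7c2=1.
Step 23. [r7c9∈{6}] only 6 remains possible at r7c9, so r7c9=6.
Step 24. [r8c1∈{3,6}] in row 8, 6 fits only at r8c1 ⇒ r8c1=6.
Step 25. [r5c5∈{3}] r5c5 is down to just 3. So r5c5=3.
Step 26. [r9c9∈{8}] r9c9 is down to just 8. So r9c9=8.
Step 27. [r7c4∈{4}] r7c4 has the single candidate 4, so r7c4=4.
Step 28. [r5c4∈{1}] nothing but 1 survives at r5c4 ⇒ r5c4=1.
Step 29. [r5c1∈{7}] nothing but 7 survives at r5c1 ⇒ r5c1=7.
Step 30. [r4c5∈{5}] r4c5 is down to just 5, so r4c5=5.
Step 31. [r3c4∈{3}] r3c4 has the single candidate 3, so r3c4=3.
Step 32. [r6c6∈{7}] r6c6 has the single candidate 7, so r6c6=7.
Step 33. [r8c9∈{1}] only 1 remains possible at r8c9. So r8c9=1.
Step 34. [r8c7∈{3}] only 3 remains possible at r8c7, so r8c7=3.
Step 35. [r8c8∈{5}] nothing but 5 survives at r8c8. So r8c8=5.
Step 36. [r6c4∈{8}] r6c4 has the single candidate 8 ⇒ r6c4=8.
Step 37. [r2c1∈{8}] r2c1's peers cover all but 8. So r2c1=8.
Step 38. [r1c2∈{4}] r1c2 has the single candidate 4. So r1c2=4.
Step 39. [r5c2∈{6}] r5c2 is down to just 6 ⇒ r5c2=6.
Step 40. [r3c8∈{9}] only 9 remains possible at r3c8. So r3c8=9.
Step 41. [r2c4∈{5}] only 5 remains possible at r2c4, so r2c4=5.
Step 42. [r9c4∈{6}] r9c4 is down to just 6 ⇒ r9c4=6.
Step 43. [r3c3∈{6}] r3c3's peers cover all but 6. So r3c3=6.
Step 44. [r9c8∈{7}] r9c8 has the single candidate 7. So r9c8=7.
Step 45. [r1c3∈{1}] r1c3 has the single candidate 1 ⇒ r1c3=1.
Step 46. [r7c1∈{3}] only 3 remains possible at r7c1 ⇒ r7c1=3.
Step 47. [r1c6∈{2}] r1c6 has the single candidate 2 ⇒ r1c6=2.
Step 48. [r5c9∈{2}] r5c9 is down to just 2, so r5c9=2.

Answer: 9 4 1 7 6 2 8 3 5 / 8 7 3 5 9 1 2 6 4 / 2 5 6 3 4 8 1 9 7 / 4 2 8 9 5 6 7 1 3 / 7 6 9 1 3 4 5 8 2 / 1 3 5 8 2 7 6 4 9 / 3 1 7 4 8 5 9 2 6 / 6 8 4 2 7 9 3 5 1 / 5 9 2 6 1 3 4 7 8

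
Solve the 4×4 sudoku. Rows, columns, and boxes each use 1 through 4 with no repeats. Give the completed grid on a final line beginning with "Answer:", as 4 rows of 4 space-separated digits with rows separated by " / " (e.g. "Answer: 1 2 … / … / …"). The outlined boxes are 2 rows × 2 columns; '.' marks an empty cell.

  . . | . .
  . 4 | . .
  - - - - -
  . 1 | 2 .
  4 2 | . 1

Step 1. [r1c2∈{3}] nothing but 3 survives at r1c2. So r1c2=3.
Step 2. [r3c4∈{3,4}] in row 3, 4 fits only at r3c4, so r3c4=4.
Step 3. [r2c4∈{2,3}] 3 has one home in col 4: r2c4 ⇒ r2c4=3.
Step 4. [r2c3∈{1}] r2c3 has the single candidate 1. So r2c3=1.
Step 5. [r1c1∈{1,2}] r1c1 is the only open cell in row 1 admitting 1, so r1c1=1.
Step 6. [r1c3∈{4}] nothing but 4 survives at r1c3. So r1c3=4.
Step 7. [r4c3∈{3}] only 3 remains possible at r4c3, so r4c3=3.
Step 8. [r3c1∈{3}] r3c1's peers cover all but 3. So r3c1=3.
Step 9. [r2c1∈{2}] r2c1 has the single candidate 2 ⇒ r2c1=2.
Step 10. [r1c4∈{2}] r1c4 has the single candidate 2 ⇒ r1c4=2.

Answer: 1 3 4 2 / 2 4 1 3 / 3 1 2 4 / 4 2 3 1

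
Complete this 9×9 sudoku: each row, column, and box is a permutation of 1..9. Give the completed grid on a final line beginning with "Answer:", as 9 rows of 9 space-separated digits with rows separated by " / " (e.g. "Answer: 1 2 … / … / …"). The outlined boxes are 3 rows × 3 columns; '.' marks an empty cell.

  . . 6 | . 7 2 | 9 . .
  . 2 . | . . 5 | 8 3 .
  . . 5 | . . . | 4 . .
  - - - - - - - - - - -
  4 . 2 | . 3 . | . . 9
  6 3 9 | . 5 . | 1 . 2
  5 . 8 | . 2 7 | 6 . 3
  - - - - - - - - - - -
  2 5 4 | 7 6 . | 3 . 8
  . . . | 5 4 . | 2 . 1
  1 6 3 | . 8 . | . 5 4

Step 1. [r5c8∈{4,7,8}] r5c8 is the only open cell in row 5 admitting 7. So r5c8=7.
Step 2. [r2c4∈{1,4,6,9}] r2c4 is the only open cell in row 2 admitting 4. So r2c4=4.
Step 3. [r5c4∈{8}] nothing but 8 survives at r5c4. So r5c4=8.
Step 4. [r3c6∈{1,3,6,8,9}] across col 6, 8 lands solely at r3c6, so r3c6=8.
Step 5. [r3c4∈{1,3,6,9}] box 2 places 6 nowhere but r3c4 ⇒ r3c4=6.
Step 6. [r6c2∈{1}] r6c2's peers cover all but 1 ⇒ r6c2=1.
Step 7. [r3c9∈{7}] nothing but 7 survives at r3c9, so r3c9=7.
Step 8. [r3c2∈{9}] only 9 remains possible at r3c2. So r3c2=9.
Step 9. [r8c1∈{7,8,9}] across col 1, 9 lands solely at r8c1 ⇒ r8c1=9.
Step 10. [r3c5∈{1}] r3c5's peers cover all but 1. So r3c5=1.
Step 11. [r7c6∈{1,9}] r7c6 is the only open cell in row 7 admitting 1, so r7c6=1.
Step 12. [r8c3∈{7}] r8c3 has the single candidate 7, so r8c3=7.
Step 13. [r1c1∈{3,8}] col 1 places 8 nowhere but r1c1, so r1c1=8.
Step 14. [r6c4∈{9}] r6c4's peers cover all but 9, so r6c4=9.
Step 15. [r8c2∈{8}] nothing but 8 survives at r8c2. So r8c2=8.
Step 16. [r9c7∈{7}] r9c7's peers cover all but 7 ⇒ r9c7=7.
Step 17. [r5c6∈{4}] only 4 remains possible at r5c6, so r5c6=4.
Step 18. [r1c4∈{3}] r1c4 is down to just 3, so r1c4=3.
Step 19. [r9c4∈{2}] r9c4 is down to just 2 ⇒ r9c4=2.
Step 20. [r1c9∈{5}] r1c9 is down to just 5. So r1c9=5.
Step 21. [r2c1∈{7}] r2c1's peers cover all but 7 ⇒ r2c1=7.
Step 22. [r6c8∈{4}] r6c8 has the single candidate 4. So r6c8=4.
Step 23. [r4c6∈{6}] nothing but 6 survives at r4c6 ⇒ r4c6=6.
Step 24. [r4c7∈{5}] r4c7 is down to just 5. So r4c7=5.
Step 25. [r1c8∈{1}] r1c8 has the single candidate 1, so r1c8=1.
Step 26. [r8c6∈{3}] r8c6 has the single candidate 3. So r8c6=3.
Step 27. [r3c8∈{2}] r3c8 has the single candidate 2, so r3c8=2.
Step 28. [r4c2∈{7}] r4c2 has the single candidate 7. So r4c2=7.
Step 29. [r2c9∈{6}] r2c9's peers cover all but 6 ⇒ r2c9=6.
Step 30. [r1c2∈{4}] nothing but 4 survives at r1c2 ⇒ r1c2=4.
Step 31. [r3c1∈{3}] nothing but 3 survives at r3c1, so r3c1=3.
Step 32. [r9c6∈{9}] r9c6's peers cover all but 9, so r9c6=9.
Step 33. [r4c4∈{1}] only 1 remains possible at r4c4 ⇒ r4c4=1.
Step 34. [r2c5∈{9}] r2c5's peers cover all but 9, so r2c5=9.
Step 35. [r8c8∈{6}] nothing but 6 survives at r8c8. So r8c8=6.
Step 36. [r7c8∈{9}] r7c8 has the single candidate 9, so r7c8=9.
Step 37. [r2c3∈{1}] r2c3 has the single candidate 1 ⇒ r2c3=1.
Step 38. [r4c8∈{8}] r4c8 has the single candidate 8, so r4c8=8.

Answer: 8 4 6 3 7 2 9 1 5 / 7 2 1 4 9 5 8 3 6 / 3 9 5 6 1 8 4 2 7 / 4 7 2 1 3 6 5 8 9 / 6 3 9 8 5 4 1 7 2 / 5 1 8 9 2 7 6 4 3 / 2 5 4 7 6 1 3 9 8 / 9 8 7 5 4 3 2 6 1 / 1 6 3 2 8 9 7 5 4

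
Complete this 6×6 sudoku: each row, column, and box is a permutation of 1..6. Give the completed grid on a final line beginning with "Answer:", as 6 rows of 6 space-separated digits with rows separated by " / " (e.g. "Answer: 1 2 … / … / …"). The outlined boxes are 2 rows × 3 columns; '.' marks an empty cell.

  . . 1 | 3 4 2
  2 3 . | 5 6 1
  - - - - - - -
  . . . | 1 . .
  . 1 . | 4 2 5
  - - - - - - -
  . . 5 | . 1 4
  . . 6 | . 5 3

Step 1. [r4c1∈{3,6}] 6 has one home in row 4: r4c1. So r4c1=6.
Step 2. [r3c3∈{2,3,4}] in col 3, 2 fits only at r3c3. So r3c3=2.
Step 3. [r5c2∈{2}] only 2 remains possible at r5c2. So r5c2=2.
Step 4. [r1c1∈{5}] r1c1's peers cover all but 5. So r1c1=5.
Step 5. [r6c2∈{4}] r6c2's peers cover all but 4. So r6c2=4.
Step 6. [r3c5∈{3}] r3c5 has the single candidate 3 ⇒ r3c5=3.
Step 7. [r6c1∈{1}] r6c1 has the single candidate 1. So r6c1=1.
Step 8. [r5c1∈{3}] r5c1 has the single candidate 3. So r5c1=3.
Step 9. [r6c4∈{2}] nothing but 2 survives at r6c4. So r6c4=2.
Step 10. [r5c4∈{6}] nothing but 6 survives at r5c4. So r5c4=6.
Step 11. [r2c3∈{4}] r2c3 has the single candidate 4 ⇒ r2c3=4.
Step 12. [r1c2∈{6}] nothing but 6 survives at r1c2 ⇒ r1c2=6.
Step 13. [r3c6∈{6}] only 6 remains possible at r3c6, so r3c6=6.
Step 14. [r4c3∈{3}] r4c3 is down to just 3, so r4c3=3.
Step 15. [r3c2∈{5}] r3c2 has the single candidate 5. So r3c2=5.
Step 16. [r3c1∈{4}] r3c1 has the single candidate 4, so r3c1=4.

Answer: 5 6 1 3 4 2 / 2 3 4 5 6 1 / 4 5 2 1 3 6 / 6 1 3 4 2 5 / 3 2 5 6 1 4 / 1 4 6 2 5 3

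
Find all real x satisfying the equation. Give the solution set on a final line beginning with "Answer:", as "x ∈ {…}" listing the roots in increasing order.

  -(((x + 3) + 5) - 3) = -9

Step 1. [-(((x + 3) + 5) - 3) = -9] leading − — multiply by −1 ⇒ neg: ((x + 3) + 5) - 3 = 9.
Step 2. [((x + 3) + 5) - 3 = 9] -3 is outermost — add 3 both sides. So sub: (x + 3) + 5 = 12.
Step 3. [(x + 3) + 5 = 12] subtract 5: x sits inside (… + 5). So sub: x + 3 = 7.
Step 4. [x + 3 = 7] +3 is outermost — subtract 3 both sides ⇒ sub: x = 4.

Answer: x ∈ {4}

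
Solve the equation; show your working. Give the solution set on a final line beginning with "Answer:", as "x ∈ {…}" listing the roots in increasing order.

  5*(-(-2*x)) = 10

Step 1. [5*(-(-2*x)) = 10] LHS = 5·(…); ÷5 both sides, so div: -(-2*x) = 2.
Step 2. [-(-2*x) = 2] LHS negated; negate both sides. So neg: -2*x = -2.
Step 3. [-2*x = -2] divide by the outer -2. So div: x = 1.

Answer: x ∈ {1}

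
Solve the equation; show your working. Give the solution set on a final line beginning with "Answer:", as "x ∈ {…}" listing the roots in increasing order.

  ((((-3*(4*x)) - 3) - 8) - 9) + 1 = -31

Step 1. [((((-3*(4*x)) - 3) - 8) - 9) + 1 = -31] 1 comes off first (subtract 1) ⇒ sub: (((-3*(4*x)) - 3) - 8) - 9 = -32.
Step 2. [(((-3*(4*x)) - 3) - 8) - 9 = -32] peel the -9: add 9 from each side ⇒ sub: ((-3*(4*x)) - 3) - 8 = -23.
Step 3. [((-3*(4*x)) - 3) - 8 = -23] peel the -8: add 8 from each side, so sub: (-3*(4*x)) - 3 = -15.
Step 4. [(-3*(4*x)) - 3 = -15] -3 is outermost — add 3 both sides. So sub: -3*(4*x) = -12.
Step 5. [-3*(4*x) = -12] leading coefficient -3: divide by -3. So div: 4*x = 4.
Step 6. [4*x = 4] divide by the outer 4, so div: x = 1.

Answer: x ∈ {1}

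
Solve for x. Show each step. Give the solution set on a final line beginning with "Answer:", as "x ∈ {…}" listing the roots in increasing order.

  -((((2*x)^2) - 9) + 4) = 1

Step 1. [-((((2*x)^2) - 9) + 4) = 1] LHS negated; negate both sides, so neg: (((2*x)^2) - 9) + 4 = -1.
Step 2. [(((2*x)^2) - 9) + 4 = -1] the outer +4 inverts by subtracting 4 ⇒ sub: ((2*x)^2) - 9 = -5.
Step 3. [((2*x)^2) - 9 = -5] -9 is outermost — add 9 both sides, so sub: (2*x)^2 = 4.
Step 4. [(2*x)^2 = 4] 4 ≥ 0, LHS is (·)² — take ±√ ⇒ sqrt: 2*x = 2 or -2.
Step 5. [2*x = 2 or -2] 2 out front; divide by 2. So div: x = 1 or -1.

Answer: x ∈ {-1, 1}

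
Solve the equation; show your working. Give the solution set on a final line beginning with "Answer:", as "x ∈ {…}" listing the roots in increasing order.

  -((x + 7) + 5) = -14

Step 1. [-((x + 7) + 5) = -14] LHS negated; negate both sides ⇒ neg: (x + 7) + 5 = 14.
Step 2. [(x + 7) + 5 = 14] 5 comes off first (subtract 5), so sub: x + 7 = 9.
Step 3. [x + 7 = 9] +7 is outermost — subtract 7 both sides ⇒ sub: x = 2.

Answer: x ∈ {2}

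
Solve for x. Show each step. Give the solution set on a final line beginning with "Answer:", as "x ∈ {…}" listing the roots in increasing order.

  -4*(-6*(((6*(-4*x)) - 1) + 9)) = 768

Step 1. [-4*(-6*(((6*(-4*x)) - 1) + 9)) = 768] -4·(inner) — divide through by -4. So div: -6*(((6*(-4*x)) - 1) + 9) = -192.
Step 2. [-6*(((6*(-4*x)) - 1) + 9) = -192] -6 out front; divide by -6, so div: ((6*(-4*x)) - 1) + 9 = 32.
Step 3. [((6*(-4*x)) - 1) + 9 = 32] 9 comes off first (subtract 9) ⇒ sub: (6*(-4*x)) - 1 = 23.
Step 4. [(6*(-4*x)) - 1 = 23] peel the -1: add 1 from each side. So sub: 6*(-4*x) = 24.
Step 5. [6*(-4*x) = 24] divide by the outer 6, so div: -4*x = 4.
Step 6. [-4*x = 4] divide by the outer -4 ⇒ div: x = -1.

Answer: x ∈ {-1}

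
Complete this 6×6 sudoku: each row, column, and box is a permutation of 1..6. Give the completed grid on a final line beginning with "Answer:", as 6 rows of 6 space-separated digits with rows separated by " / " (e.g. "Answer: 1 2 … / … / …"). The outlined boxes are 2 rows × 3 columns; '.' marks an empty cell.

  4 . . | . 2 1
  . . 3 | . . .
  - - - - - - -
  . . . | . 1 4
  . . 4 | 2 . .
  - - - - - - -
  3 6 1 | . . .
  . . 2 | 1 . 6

Step 1. [r1c2∈{5}] only 5 remains possible at r1c2 ⇒ r1c2=5.
Step 2. [r4c6∈{3,5}] in col 6, 3 fits only at r4c6. So r4c6=3.
Step 3. [r3c3∈{5,6}] across col 3, 5 lands solely at r3c3 ⇒ r3c3=5.
Step 4. [r3c4∈{6}] only 6 remains possible at r3c4 ⇒ r3c4=6.
Step 5. [r2c6∈{5}] only 5 remains possible at r2c6, so r2c6=5.
Step 6. [r5c4∈{4,5}] col 4 places 5 nowhere but r5c4, so r5c4=5.
Step 7. [r4c2∈{1}] r4c2's peers cover all but 1 ⇒ r4c2=1.
Step 8. [r2c1∈{1,2,6}] across row 2, 1 lands solely at r2c1, so r2c1=1.
Step 9. [r5c5∈{4}] nothing but 4 survives at r5c5. So r5c5=4.
Step 10. [r2c2∈{2}] r2c2 has the single candidate 2, so r2c2=2.
Step 11. [r1c3∈{6}] r1c3 is down to just 6. So r1c3=6.
Step 12. [r3c1∈{2}] only 2 remains possible at r3c1 ⇒ r3c1=2.
Step 13. [r6c2∈{4}] r6c2 is down to just 4 ⇒ r6c2=4.
Step 14. [r3c2∈{3}] nothing but 3 survives at r3c2, so r3c2=3.
Step 15. [r4c5∈{5}] r4c5 is down to just 5. So r4c5=5.
Step 16. [r4c1∈{6}] only 6 remains possible at r4c1, so r4c1=6.
Step 17. [r2c4∈{4}] only 4 remains possible at r2c4 ⇒ r2c4=4.
Step 18. [r1c4∈{3}] r1c4 is down to just 3. So r1c4=3.
Step 19. [r6c5∈{3}] nothing but 3 survives at r6c5, so r6c5=3.
Step 20. [r5c6∈{2}] r5c6 is down to just 2 ⇒ r5c6=2.
Step 21. [r6c1∈{5}] only 5 remains possible at r6c1, so r6c1=5.
Step 22. [r2c5∈{6}] r2c5 has the single candidate 6. So r2c5=6.

Answer: 4 5 6 3 2 1 / 1 2 3 4 6 5 / 2 3 5 6 1 4 / 6 1 4 2 5 3 / 3 6 1 5 4 2 / 5 4 2 1 3 6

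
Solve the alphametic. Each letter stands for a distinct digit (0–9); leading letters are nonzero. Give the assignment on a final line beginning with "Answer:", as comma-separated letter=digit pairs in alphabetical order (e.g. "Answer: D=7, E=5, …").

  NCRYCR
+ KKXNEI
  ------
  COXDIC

Step 1. [col 1: R + I ≡ C (mod 10)] column 1 (R + I ≡ C (mod 10), carry-in 0) doesn't pin I yet; pick I=6 and continue. So I=6.
Step 2. [col 1: R + I ≡ C (mod 10)] no forcing yet in column 1 (carry-in 0); R=9 is free and consistent — try it. So R=9.
Step 3. [col 1: R + I ≡ C (mod 10)] from column 1 (R=9, I=6, carry-in 0, digits 6,9 already taken and all letters distinct): C must equal 5, so C=5.
Step 4. [col 2: C + E ≡ I (mod 10)] column 2: given C=5, I=6, carry-in 1, and digits 5,6,9 already taken and all letters distinct, C+E≡I (mod 10) forces E=0 ⇒ E=0.
Step 5. [col 3: Y + N ≡ D (mod 10)] no forcing yet in column 3 (carry-in 0); N=4 is free and consistent — try it. So N=4.
Step 6. [col 3: Y + N ≡ D (mod 10)] no forcing yet in column 3 (carry-in 0); D=2 is free and consistent — try it ⇒ D=2.
Step 7. [col 3: Y + N ≡ D (mod 10)] column 3: given N=4, D=2, carry-in 0, and digits 0,2,4,5,6,9 already taken and all letters distinct, Y+N≡D (mod 10) forces Y=8 ⇒ Y=8.
Step 8. [col 4: R + X ≡ X (mod 10)] X=3 is one option consistent with column 4 (R + X ≡ X (mod 10), carry-in 1) — take it, so X=3.
Step 9. [col 5: C + K ≡ O (mod 10)] column 5 reads C+K+carry(1)=O with C=5; with digits 0,2,3,4,5,6,8,9 already taken and all letters distinct, the only value for O is 7 ⇒ O=7.
Step 10. [col 5: C + K ≡ O (mod 10)] from column 5 (C=5, O=7, carry-in 1, digits 0,2,3,4,5,6,7,8,9 already taken and all letters distinct): K must equal 1, so K=1.

Answer: C=5, D=2, E=0, I=6, K=1, N=4, O=7, R=9, X=3, Y=8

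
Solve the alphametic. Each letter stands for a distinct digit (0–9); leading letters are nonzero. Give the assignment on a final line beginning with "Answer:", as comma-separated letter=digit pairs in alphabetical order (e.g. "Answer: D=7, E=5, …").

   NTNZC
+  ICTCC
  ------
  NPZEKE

Step 1. [col 1: C + C ≡ E (mod 10)] several values work for C in column 1 (C + C ≡ E (mod 10), carry-in 0); try C=2 ⇒ C=2.
Step 2. [N] the sum has 6 digits but both addends have 5; that extra leading digit N is the final carry, namely 1. So N=1.
Step 3. [col 1: C + C ≡ E (mod 10)] from column 1 (C=2, carry-in 0, digits 1,2 already taken and all letters distinct): E must equal 4 ⇒ E=4.
Step 4. [col 2: Z + C ≡ K (mod 10)] no forcing yet in column 2 (carry-in 0); Z=5 is free and consistent — try it, so Z=5.
Step 5. [col 2: Z + C ≡ K (mod 10)] column 2: given Z=5, C=2, carry-in 0, and digits 1,2,4,5 already taken and all letters distinct, Z+C≡K (mod 10) forces K=7, so K=7.
Step 6. [col 3: N + T ≡ E (mod 10)] column 3: given N=1, E=4, carry-in 0, and digits 1,2,4,5,7 already taken and all letters distinct, N+T≡E (mod 10) forces T=3 ⇒ T=3.
Step 7. [col 5: N + I ≡ P (mod 10)] column 5 (N + I ≡ P (mod 10), carry-in 0) doesn't pin P yet; pick P=0 and continue ⇒ P=0.
Step 8. [col 5: N + I ≡ P (mod 10)] column 5: given N=1, P=0, carry-in 0, and digits 0,1,2,3,4,5,7 already taken and all letters distinct, N+I≡P (mod 10) forces I=9 ⇒ I=9.

Answer: C=2, E=4, I=9, K=7, N=1, P=0, T=3, Z=5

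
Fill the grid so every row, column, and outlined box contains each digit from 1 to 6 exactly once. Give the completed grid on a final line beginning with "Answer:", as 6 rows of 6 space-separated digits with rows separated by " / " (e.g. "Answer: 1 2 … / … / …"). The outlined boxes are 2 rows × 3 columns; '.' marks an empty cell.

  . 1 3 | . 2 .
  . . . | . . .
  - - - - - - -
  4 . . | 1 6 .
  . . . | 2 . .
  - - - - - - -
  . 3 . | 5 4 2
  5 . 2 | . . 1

Step 1. [r1c1∈{6}] r1c1's peers cover all but 6, so r1c1=6.
Step 2. [r3c3∈{5}] nothing but 5 survives at r3c3. So r3c3=5.
Step 3. [r4c6∈{3,4,5}] r4c6 is the only open cell in row 4 admitting 4, so r4c6=4.
Step 4. [r2c2∈{2,4,5}] in col 2, 5 fits only at r2c2 ⇒ r2c2=5.
Step 5. [r6c5∈{3}] r6c5 is down to just 3 ⇒ r6c5=3.
Step 6. [r5c3∈{1,6}] 6 has one home in row 5: r5c3 ⇒ r5c3=6.
Step 7. [r2c4∈{3,4,6}] col 4 places 3 nowhere but r2c4, so r2c4=3.
Step 8. [r5c1∈{1}] r5c1 is down to just 1, so r5c1=1.
Step 9. [r6c2∈{4}] r6c2 is down to just 4. So r6c2=4.
Step 10. [r1c4∈{4}] r1c4 is down to just 4, so r1c4=4.
Step 11. [r2c5∈{1}] only 1 remains possible at r2c5. So r2c5=1.
Step 12. [r2c6∈{6}] r2c6 is down to just 6 ⇒ r2c6=6.
Step 13. [r3c6∈{3}] r3c6's peers cover all but 3. So r3c6=3.
Step 14. [r4c5∈{5}] r4c5's peers cover all but 5. So r4c5=5.
Step 15. [r6c4∈{6}] only 6 remains possible at r6c4. So r6c4=6.
Step 16. [r1c6∈{5}] r1c6's peers cover all but 5 ⇒ r1c6=5.
Step 17. [r2c3∈{4}] r2c3 has the single candidate 4. So r2c3=4.
Step 18. [r3c2∈{2}] nothing but 2 survives at r3c2, so r3c2=2.
Step 19. [r4c1∈{3}] only 3 remains possible at r4c1, so r4c1=3.
Step 20. [r4c2∈{6}] r4c2 is down to just 6 ⇒ r4c2=6.
Step 21. [r4c3∈{1}] r4c3's peers cover all but 1 ⇒ r4c3=1.
Step 22. [r2c1∈{2}] r2c1 has the single candidate 2. So r2c1=2.

Answer: 6 1 3 4 2 5 / 2 5 4 3 1 6 / 4 2 5 1 6 3 / 3 6 1 2 5 4 / 1 3 6 5 4 2 / 5 4 2 6 3 1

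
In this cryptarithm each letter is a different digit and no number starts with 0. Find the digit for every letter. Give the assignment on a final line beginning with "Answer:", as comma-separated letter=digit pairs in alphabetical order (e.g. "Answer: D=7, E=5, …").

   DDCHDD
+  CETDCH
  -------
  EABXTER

Step 1. [col 1: D + H ≡ R (mod 10)] R=3 is one option consistent with column 1 (D + H ≡ R (mod 10), carry-in 0) — take it ⇒ R=3.
Step 2. [E] adding two 6-digit numbers gives at most 6+1 digits, and here it does — E is that final carry and must be 1, so E=1.
Step 3. [col 1: D + H ≡ R (mod 10)] column 1 (D + H ≡ R (mod 10), carry-in 0) doesn't pin D yet; pick D=8 and continue. So D=8.
Step 4. [col 1: D + H ≡ R (mod 10)] column 1: given D=8, R=3, carry-in 0, and digits 1,3,8 already taken and all letters distinct, D+H≡R (mod 10) forces H=5. So H=5.
Step 5. [col 2: D + C ≡ E (mod 10)] column 2: given D=8, E=1, carry-in 1, and digits 1,3,5,8 already taken and all letters distinct, D+C≡E (mod 10) forces C=2. So C=2.
Step 6. [col 3: H + D ≡ T (mod 10)] in column 3 we have H+D≡T with carry-in 1; given H=5, D=8 and digits 1,2,3,5,8 already taken and all letters distinct, that pins T to 4. So T=4.
Step 7. [col 4: C + T ≡ X (mod 10)] in column 4 we have C+T≡X with carry-in 1; given C=2, T=4 and digits 1,2,3,4,5,8 already taken and all letters distinct, that pins X to 7, so X=7.
Step 8. [col 5: D + E ≡ B (mod 10)] in column 5 we have D+E≡B with carry-in 0; given D=8, E=1 and digits 1,2,3,4,5,7,8 already taken and all letters distinct, that pins B to 9 ⇒ B=9.
Step 9. [col 6: D + C ≡ A (mod 10)] column 6 reads D+C+carry(0)=A with D=8, C=2; with digits 1,2,3,4,5,7,8,9 already taken and all letters distinct, the only value for A is 0 ⇒ A=0.

Answer: A=0, B=9, C=2, D=8, E=1, H=5, R=3, T=4, X=7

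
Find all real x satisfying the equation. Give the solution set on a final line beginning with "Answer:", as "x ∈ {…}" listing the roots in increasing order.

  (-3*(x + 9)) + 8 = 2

Step 1. [(-3*(x + 9)) + 8 = 2] subtract 8: x sits inside (… + 8) ⇒ sub: -3*(x + 9) = -6.
Step 2. [-3*(x + 9) = -6] leading coefficient -3: divide by -3, so div: x + 9 = 2.
Step 3. [x + 9 = 2] subtract 9: x sits inside (… + 9) ⇒ sub: x = -7.

Answer: x ∈ {-7}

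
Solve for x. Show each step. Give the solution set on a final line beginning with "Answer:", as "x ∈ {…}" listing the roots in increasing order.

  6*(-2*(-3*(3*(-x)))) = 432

Step 1. [6*(-2*(-3*(3*(-x)))) = 432] 6·(inner) — divide through by 6 ⇒ div: -2*(-3*(3*(-x))) = 72.
Step 2. [-2*(-3*(3*(-x))) = 72] -2 out front; divide by -2, so div: -3*(3*(-x)) = -36.
Step 3. [-3*(3*(-x)) = -36] divide by the outer -3, so div: 3*(-x) = 12.
Step 4. [3*(-x) = 12] leading coefficient 3: divide by 3 ⇒ div: -x = 4.
Step 5. [-x = 4] leading − — multiply by −1, so neg: x = -4.

Answer: x ∈ {-4}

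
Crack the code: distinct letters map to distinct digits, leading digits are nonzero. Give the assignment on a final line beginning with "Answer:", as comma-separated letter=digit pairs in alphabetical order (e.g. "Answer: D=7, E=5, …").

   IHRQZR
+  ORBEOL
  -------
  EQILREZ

Step 1. [col 1: R + L ≡ Z (mod 10)] column 1 (R + L ≡ Z (mod 10), carry-in 0) doesn't pin R yet; pick R=2 and continue ⇒ R=2.
Step 2. [col 1: R + L ≡ Z (mod 10)] column 1 (R + L ≡ Z (mod 10), carry-in 0) doesn't pin Z yet; pick Z=8 and continue ⇒ Z=8.
Step 3. [col 1: R + L ≡ Z (mod 10)] in column 1 we have R+L≡Z with carry-in 0; given R=2, Z=8 and digits 2,8 already taken and all letters distinct, that pins L to 6. So L=6.
Step 4. [col 2: Z + O ≡ E (mod 10)] no forcing yet in column 2 (carry-in 0); E=1 is free and consistent — try it. So E=1.
Step 5. [col 2: Z + O ≡ E (mod 10)] column 2 reads Z+O+carry(0)=E with Z=8, E=1; with digits 1,2,6,8 already taken and all letters distinct, the only value for O is 3. So O=3.
Step 6. [col 3: Q + E ≡ R (mod 10)] column 3 reads Q+E+carry(1)=R with E=1, R=2; with digits 1,2,3,6,8 already taken and all letters distinct, the only value for Q is 0. So Q=0.
Step 7. [col 4: R + B ≡ L (mod 10)] in column 4 we have R+B≡L with carry-in 0; given R=2, L=6 and digits 0,1,2,3,6,8 already taken and all letters distinct, that pins B to 4. So B=4.
Step 8. [col 5: H + R ≡ I (mod 10)] column 5 (H + R ≡ I (mod 10), carry-in 0) doesn't pin H yet; pick H=5 and continue, so H=5.
Step 9. [col 5: H + R ≡ I (mod 10)] in column 5 we have H+R≡I with carry-in 0; given H=5, R=2 and digits 0,1,2,3,4,5,6,8 already taken and all letters distinct, that pins I to 7. So I=7.

Answer: B=4, E=1, H=5, I=7, L=6, O=3, Q=0, R=2, Z=8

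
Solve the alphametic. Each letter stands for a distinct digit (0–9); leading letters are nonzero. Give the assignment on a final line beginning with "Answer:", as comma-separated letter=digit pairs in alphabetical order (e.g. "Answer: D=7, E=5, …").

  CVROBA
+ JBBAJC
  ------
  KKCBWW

Step 1. [col 1: A + C ≡ W (mod 10)] column 1 (A + C ≡ W (mod 10), carry-in 0) doesn't pin C yet; pick C=4 and continue ⇒ C=4.
Step 2. [col 1: A + C ≡ W (mod 10)] W=9 is one option consistent with column 1 (A + C ≡ W (mod 10), carry-in 0) — take it. So W=9.
Step 3. [col 1: A + C ≡ W (mod 10)] column 1 reads A+C+carry(0)=W with C=4, W=9; with digits 4,9 already taken and all letters distinct, the only value for A is 5, so A=5.
Step 4. [col 2: B + J ≡ W (mod 10)] J=3 is one option consistent with column 2 (B + J ≡ W (mod 10), carry-in 0) — take it ⇒ J=3.
Step 5. [col 2: B + J ≡ W (mod 10)] from column 2 (J=3, W=9, carry-in 0, digits 3,4,5,9 already taken and all letters distinct): B must equal 6, so B=6.
Step 6. [col 3: O + A ≡ B (mod 10)] in column 3 we have O+A≡B with carry-in 0; given A=5, B=6 and digits 3,4,5,6,9 already taken and all letters distinct, that pins O to 1 ⇒ O=1.
Step 7. [col 4: R + B ≡ C (mod 10)] column 4 reads R+B+carry(0)=C with B=6, C=4; with digits 1,3,4,5,6,9 already taken and all letters distinct, the only value for R is 8, so R=8.
Step 8. [col 5: V + B ≡ K (mod 10)] in column 5 we have V+B≡K with carry-in 1; given B=6 and digits 1,3,4,5,6,8,9 already taken and all letters distinct, that pins V to 0, so V=0.
Step 9. [col 5: V + B ≡ K (mod 10)] column 5: given V=0, B=6, carry-in 1, and digits 0,1,3,4,5,6,8,9 already taken and all letters distinct, V+B≡K (mod 10) forces K=7 ⇒ K=7.

Answer: A=5, B=6, C=4, J=3, K=7, O=1, R=8, V=0, W=9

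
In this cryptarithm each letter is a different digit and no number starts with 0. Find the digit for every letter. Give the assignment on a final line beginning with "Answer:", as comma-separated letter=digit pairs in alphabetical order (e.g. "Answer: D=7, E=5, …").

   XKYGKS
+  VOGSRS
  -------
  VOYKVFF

Step 1. [col 1: S + S ≡ F (mod 10)] no forcing yet in column 1 (carry-in 0); F=6 is free and consistent — try it. So F=6.
Step 2. [V] the sum has 7 digits but both addends have 6; that extra leading digit V is the final carry, namely 1, so V=1.
Step 3. [col 1: S + S ≡ F (mod 10)] several values work for S in column 1 (S + S ≡ F (mod 10), carry-in 0); try S=3 ⇒ S=3.
Step 4. [col 2: K + R ≡ F (mod 10)] R=2 is one option consistent with column 2 (K + R ≡ F (mod 10), carry-in 0) — take it. So R=2.
Step 5. [col 2: K + R ≡ F (mod 10)] in column 2 we have K+R≡F with carry-in 0; given R=2, F=6 and digits 1,2,3,6 already taken and all letters distinct, that pins K to 4. So K=4.
Step 6. [col 3: G + S ≡ V (mod 10)] from column 3 (S=3, V=1, carry-in 0, digits 1,2,3,4,6 already taken and all letters distinct): G must equal 8. So G=8.
Step 7. [col 4: Y + G ≡ K (mod 10)] column 4: given G=8, K=4, carry-in 1, and digits 1,2,3,4,6,8 already taken and all letters distinct, Y+G≡K (mod 10) forces Y=5, so Y=5.
Step 8. [col 5: K + O ≡ Y (mod 10)] column 5: given K=4, Y=5, carry-in 1, and digits 1,2,3,4,5,6,8 already taken and all letters distinct, K+O≡Y (mod 10) forces O=0, so O=0.
Step 9. [col 6: X + V ≡ O (mod 10)] from column 6 (V=1, O=0, carry-in 0, digits 0,1,2,3,4,5,6,8 already taken and all letters distinct): X must equal 9, so X=9.

Answer: F=6, G=8, K=4, O=0, R=2, S=3, V=1, X=9, Y=5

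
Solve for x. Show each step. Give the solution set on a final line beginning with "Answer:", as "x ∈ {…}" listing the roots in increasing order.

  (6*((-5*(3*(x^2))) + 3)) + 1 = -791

Step 1. [(6*((-5*(3*(x^2))) + 3)) + 1 = -791] peel the +1: subtract 1 from each side ⇒ sub: 6*((-5*(3*(x^2))) + 3) = -792.
Step 2. [6*((-5*(3*(x^2))) + 3) = -792] 6·(inner) — divide through by 6 ⇒ div: (-5*(3*(x^2))) + 3 = -132.
Step 3. [(-5*(3*(x^2))) + 3 = -132] subtract 3: x sits inside (… + 3), so sub: -5*(3*(x^2)) = -135.
Step 4. [-5*(3*(x^2)) = -135] LHS = -5·(…); ÷-5 both sides. So div: 3*(x^2) = 27.
Step 5. [3*(x^2) = 27] leading coefficient 3: divide by 3, so div: x^2 = 9.
Step 6. [x^2 = 9] LHS squared, RHS 9 ≥ 0: apply √ (±), so sqrt: x = 3 or -3.

Answer: x ∈ {-3, 3}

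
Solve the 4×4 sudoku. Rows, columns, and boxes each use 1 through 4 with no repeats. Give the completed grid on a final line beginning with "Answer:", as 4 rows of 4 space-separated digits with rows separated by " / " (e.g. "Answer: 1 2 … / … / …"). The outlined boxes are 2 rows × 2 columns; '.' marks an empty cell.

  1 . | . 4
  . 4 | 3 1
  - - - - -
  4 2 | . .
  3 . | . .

Step 1. [r4c3∈{1,2,4}] in row 4, 4 fits only at r4c3, so r4c3=4.
Step 2. [r1c2∈{3}] r1c2 is down to just 3 ⇒ r1c2=3.
Step 3. [r1c3∈{2}] r1c3 is down to just 2. So r1c3=2.
Step 4. [r3c4∈{3}] only 3 remains possible at r3c4. So r3c4=3.
Step 5. [r3c3∈{1}] only 1 remains possible at r3c3, so r3c3=1.
Step 6. [r4c4∈{2}] only 2 remains possible at r4c4, so r4c4=2.
Step 7. [r4c2∈{1}] r4c2 is down to just 1, so r4c2=1.
Step 8. [r2c1∈{2}] r2c1 has the single candidate 2 ⇒ r2c1=2.

Answer: 1 3 2 4 / 2 4 3 1 / 4 2 1 3 / 3 1 4 2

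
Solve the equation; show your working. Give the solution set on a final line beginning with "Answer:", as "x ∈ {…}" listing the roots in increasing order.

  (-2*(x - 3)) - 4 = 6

Step 1. [(-2*(x - 3)) - 4 = 6] common factor -2 (LHS and 6) — divide through. So factor: (x - 3) + 2 = -3.
Step 2. [(x - 3) + 2 = -3] subtract 2: x sits inside (… + 2). So sub: x - 3 = -5.
Step 3. [x - 3 = -5] -3 is outermost — add 3 both sides. So sub: x = -2.

Answer: x ∈ {-2}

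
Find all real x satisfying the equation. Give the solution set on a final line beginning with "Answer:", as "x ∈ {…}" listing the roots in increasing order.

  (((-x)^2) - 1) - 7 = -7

Step 1. [(((-x)^2) - 1) - 7 = -7] 7 comes off first (add 7), so sub: ((-x)^2) - 1 = 0.
Step 2. [((-x)^2) - 1 = 0] the outer -1 inverts by adding 1. So sub: (-x)^2 = 1.
Step 3. [(-x)^2 = 1] LHS squared, RHS 1 ≥ 0: apply √ (±), so sqrt: -x = 1 or -1.
Step 4. [-x = 1 or -1] flip signs both sides, so neg: x = -1 or 1.

Answer: x ∈ {-1, 1}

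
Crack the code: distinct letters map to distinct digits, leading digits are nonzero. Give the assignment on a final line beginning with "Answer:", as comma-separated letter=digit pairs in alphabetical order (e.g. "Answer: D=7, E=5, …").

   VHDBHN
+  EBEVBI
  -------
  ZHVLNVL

Step 1. [Z] Z is the leading digit of a 7-digit sum of two 6-digit numbers; the final carry is exactly 1 ⇒ Z=1.
Step 2. [col 1: N + I ≡ L (mod 10)] L=5 is one option consistent with column 1 (N + I ≡ L (mod 10), carry-in 0) — take it, so L=5.
Step 3. [col 1: N + I ≡ L (mod 10)] I=8 is one option consistent with column 1 (N + I ≡ L (mod 10), carry-in 0) — take it. So I=8.
Step 4. [col 1: N + I ≡ L (mod 10)] column 1: given I=8, L=5, carry-in 0, and digits 1,5,8 already taken and all letters distinct, N+I≡L (mod 10) forces N=7. So N=7.
Step 5. [col 2: H + B ≡ V (mod 10)] several values work for B in column 2 (H + B ≡ V (mod 10), carry-in 1); try B=3 ⇒ B=3.
Step 6. [col 2: H + B ≡ V (mod 10)] no forcing yet in column 2 (carry-in 1); H=0 is free and consistent — try it. So H=0.
Step 7. [col 2: H + B ≡ V (mod 10)] column 2: given H=0, B=3, carry-in 1, and digits 0,1,3,5,7,8 already taken and all letters distinct, H+B≡V (mod 10) forces V=4, so V=4.
Step 8. [col 4: D + E ≡ L (mod 10)] column 4 (D + E ≡ L (mod 10), carry-in 0) doesn't pin E yet; pick E=6 and continue ⇒ E=6.
Step 9. [col 4: D + E ≡ L (mod 10)] column 4 reads D+E+carry(0)=L with E=6, L=5; with digits 0,1,3,4,5,6,7,8 already taken and all letters distinct, the only value for D is 9 ⇒ D=9.

Answer: B=3, D=9, E=6, H=0, I=8, L=5, N=7, V=4, Z=1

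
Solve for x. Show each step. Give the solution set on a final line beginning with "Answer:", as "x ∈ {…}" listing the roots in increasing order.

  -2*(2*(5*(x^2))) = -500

Step 1. [-2*(2*(5*(x^2))) = -500] -2 out front; divide by -2 ⇒ div: 2*(5*(x^2)) = 250.
Step 2. [2*(5*(x^2)) = 250] leading coefficient 2: divide by 2. So div: 5*(x^2) = 125.
Step 3. [5*(x^2) = 125] 5·(inner) — divide through by 5, so div: x^2 = 25.
Step 4. [x^2 = 25] √ both sides: 25 ≥ 0 gives two branches ⇒ sqrt: x = 5 or -5.

Answer: x ∈ {-5, 5}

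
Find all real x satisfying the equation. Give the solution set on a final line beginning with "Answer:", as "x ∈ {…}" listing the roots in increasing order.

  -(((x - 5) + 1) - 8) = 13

Step 1. [-(((x - 5) + 1) - 8) = 13] leading − — multiply by −1. So neg: ((x - 5) + 1) - 8 = -13.
Step 2. [((x - 5) + 1) - 8 = -13] the outer -8 inverts by adding 8. So sub: (x - 5) + 1 = -5.
Step 3. [(x - 5) + 1 = -5] subtract 1: x sits inside (… + 1), so sub: x - 5 = -6.
Step 4. [x - 5 = -6] the outer -5 inverts by adding 5, so sub: x = -1.

Answer: x ∈ {-1}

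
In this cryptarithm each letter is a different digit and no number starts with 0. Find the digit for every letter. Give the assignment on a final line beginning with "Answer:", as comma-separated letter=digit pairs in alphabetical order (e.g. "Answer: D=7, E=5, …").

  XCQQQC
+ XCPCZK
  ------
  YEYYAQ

Step 1. [col 1: C + K ≡ Q (mod 10)] K=8 is one option consistent with column 1 (C + K ≡ Q (mod 10), carry-in 0) — take it, so K=8.
Step 2. [col 1: C + K ≡ Q (mod 10)] C=5 is one option consistent with column 1 (C + K ≡ Q (mod 10), carry-in 0) — take it ⇒ C=5.
Step 3. [col 1: C + K ≡ Q (mod 10)] from column 1 (C=5, K=8, carry-in 0, digits 5,8 already taken and all letters distinct): Q must equal 3. So Q=3.
Step 4. [col 2: Q + Z ≡ A (mod 10)] no forcing yet in column 2 (carry-in 1); A=1 is free and consistent — try it ⇒ A=1.
Step 5. [col 2: Q + Z ≡ A (mod 10)] column 2: given Q=3, A=1, carry-in 1, and digits 1,3,5,8 already taken and all letters distinct, Q+Z≡A (mod 10) forces Z=7, so Z=7.
Step 6. [col 3: Q + C ≡ Y (mod 10)] column 3 reads Q+C+carry(1)=Y with Q=3, C=5; with digits 1,3,5,7,8 already taken and all letters distinct, the only value for Y is 9, so Y=9.
Step 7. [col 4: Q + P ≡ Y (mod 10)] column 4: given Q=3, Y=9, carry-in 0, and digits 1,3,5,7,8,9 already taken and all letters distinct, Q+P≡Y (mod 10) forces P=6. So P=6.
Step 8. [col 5: C + C ≡ E (mod 10)] column 5 reads C+C+carry(0)=E with C=5; with digits 1,3,5,6,7,8,9 already taken and all letters distinct, the only value for E is 0, so E=0.
Step 9. [col 6: X + X ≡ Y (mod 10)] from column 6 (Y=9, carry-in 1, digits 0,1,3,5,6,7,8,9 already taken and all letters distinct): X must equal 4 ⇒ X=4.

Answer: A=1, C=5, E=0, K=8, P=6, Q=3, X=4, Y=9, Z=7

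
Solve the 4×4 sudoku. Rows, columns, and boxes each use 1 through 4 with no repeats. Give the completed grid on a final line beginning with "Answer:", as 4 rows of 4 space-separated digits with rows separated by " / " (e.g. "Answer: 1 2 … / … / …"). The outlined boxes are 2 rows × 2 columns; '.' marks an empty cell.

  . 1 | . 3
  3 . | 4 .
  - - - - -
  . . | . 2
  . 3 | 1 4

Step 1. [r1c1∈{2,4}] in row 1, 4 fits only at r1c1. So r1c1=4.
Step 2. [r2c4∈{1}] r2c4 is down to just 1 ⇒ r2c4=1.
Step 3. [r3c3∈{3}] nothing but 3 survives at r3c3 ⇒ r3c3=3.
Step 4. [r4c1∈{2}] nothing but 2 survives at r4c1, so r4c1=2.
Step 5. [r2c2∈{2}] r2c2's peers cover all but 2. So r2c2=2.
Step 6. [r3c1∈{1}] nothing but 1 survives at r3c1 ⇒ r3c1=1.
Step 7. [r3c2∈{4}] r3c2 has the single candidate 4 ⇒ r3c2=4.
Step 8. [r1c3∈{2}] r1c3 is down to just 2. So r1c3=2.

Answer: 4 1 2 3 / 3 2 4 1 / 1 4 3 2 / 2 3 1 4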